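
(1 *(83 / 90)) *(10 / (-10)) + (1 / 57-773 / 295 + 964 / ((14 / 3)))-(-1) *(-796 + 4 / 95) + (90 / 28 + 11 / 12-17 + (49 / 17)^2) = -243888865781 / 408200940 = -597.47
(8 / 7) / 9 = 8 / 63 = 0.13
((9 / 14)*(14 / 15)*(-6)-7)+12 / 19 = -947 / 95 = -9.97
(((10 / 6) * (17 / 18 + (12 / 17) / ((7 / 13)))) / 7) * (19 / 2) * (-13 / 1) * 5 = -29831425 / 89964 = -331.59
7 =7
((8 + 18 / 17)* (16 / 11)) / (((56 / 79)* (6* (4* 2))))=79 / 204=0.39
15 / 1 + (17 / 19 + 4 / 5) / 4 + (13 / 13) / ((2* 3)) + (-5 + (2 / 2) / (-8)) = 23861 / 2280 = 10.47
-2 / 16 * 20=-5 / 2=-2.50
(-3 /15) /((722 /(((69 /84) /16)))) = -23 /1617280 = -0.00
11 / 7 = 1.57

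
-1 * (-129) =129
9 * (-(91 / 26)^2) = -441 / 4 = -110.25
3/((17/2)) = 6/17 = 0.35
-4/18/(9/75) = -50/27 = -1.85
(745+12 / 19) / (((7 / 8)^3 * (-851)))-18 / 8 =-78927719 / 22183868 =-3.56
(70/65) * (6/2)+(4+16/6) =386/39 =9.90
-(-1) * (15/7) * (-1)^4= 15/7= 2.14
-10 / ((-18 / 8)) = 40 / 9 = 4.44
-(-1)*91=91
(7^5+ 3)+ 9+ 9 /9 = 16820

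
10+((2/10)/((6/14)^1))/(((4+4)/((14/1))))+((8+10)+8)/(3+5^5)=126977/11730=10.82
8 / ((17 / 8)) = 64 / 17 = 3.76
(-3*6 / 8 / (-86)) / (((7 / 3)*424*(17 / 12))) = 81 / 4339216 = 0.00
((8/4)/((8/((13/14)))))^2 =169/3136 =0.05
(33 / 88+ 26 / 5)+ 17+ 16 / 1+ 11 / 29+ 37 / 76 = 869283 / 22040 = 39.44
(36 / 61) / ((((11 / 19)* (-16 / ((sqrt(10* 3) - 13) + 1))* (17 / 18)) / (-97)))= -895698 / 11407 + 149283* sqrt(30) / 22814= -42.68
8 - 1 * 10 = -2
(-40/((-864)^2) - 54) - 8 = -5785349/93312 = -62.00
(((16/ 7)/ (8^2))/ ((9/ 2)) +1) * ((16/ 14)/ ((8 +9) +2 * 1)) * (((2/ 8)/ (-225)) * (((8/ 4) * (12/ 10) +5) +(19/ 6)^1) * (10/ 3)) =-40259/ 16967475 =-0.00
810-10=800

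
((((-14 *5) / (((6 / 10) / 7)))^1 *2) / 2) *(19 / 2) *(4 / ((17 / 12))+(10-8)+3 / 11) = -39538.46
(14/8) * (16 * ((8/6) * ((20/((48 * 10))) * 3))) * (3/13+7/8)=805/156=5.16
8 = 8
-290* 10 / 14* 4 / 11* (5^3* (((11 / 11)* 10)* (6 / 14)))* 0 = 0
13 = 13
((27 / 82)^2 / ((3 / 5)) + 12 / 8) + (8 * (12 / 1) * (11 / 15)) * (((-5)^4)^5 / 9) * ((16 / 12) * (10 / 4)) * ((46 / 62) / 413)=10383129882816406540981 / 2324359044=4467093803609.63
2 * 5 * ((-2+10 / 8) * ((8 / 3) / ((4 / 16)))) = -80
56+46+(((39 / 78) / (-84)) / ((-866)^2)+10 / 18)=38763725725 / 377977824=102.56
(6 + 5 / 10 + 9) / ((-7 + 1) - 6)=-31 / 24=-1.29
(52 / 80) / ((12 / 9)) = 39 / 80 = 0.49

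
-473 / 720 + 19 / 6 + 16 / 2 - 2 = 6127 / 720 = 8.51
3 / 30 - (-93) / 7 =937 / 70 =13.39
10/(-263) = -0.04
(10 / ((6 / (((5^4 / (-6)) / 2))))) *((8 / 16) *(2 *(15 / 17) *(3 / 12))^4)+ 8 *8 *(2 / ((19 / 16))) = 21560544649 / 203123072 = 106.15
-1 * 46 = -46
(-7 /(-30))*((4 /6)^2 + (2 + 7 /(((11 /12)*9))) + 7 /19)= 48209 /56430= 0.85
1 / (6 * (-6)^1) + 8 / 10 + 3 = 679 / 180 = 3.77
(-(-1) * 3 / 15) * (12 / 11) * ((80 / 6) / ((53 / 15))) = 480 / 583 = 0.82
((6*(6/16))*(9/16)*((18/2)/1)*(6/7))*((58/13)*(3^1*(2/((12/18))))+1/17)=19435869/49504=392.61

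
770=770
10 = 10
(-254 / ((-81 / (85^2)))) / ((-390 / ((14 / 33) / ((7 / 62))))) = -22755860 / 104247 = -218.29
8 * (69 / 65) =552 / 65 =8.49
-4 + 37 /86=-307 /86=-3.57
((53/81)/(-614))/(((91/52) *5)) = -106/870345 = -0.00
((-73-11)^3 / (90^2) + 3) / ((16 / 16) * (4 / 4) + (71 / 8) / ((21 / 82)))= -147364 / 74875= -1.97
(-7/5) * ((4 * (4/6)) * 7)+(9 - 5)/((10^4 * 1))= -195997/7500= -26.13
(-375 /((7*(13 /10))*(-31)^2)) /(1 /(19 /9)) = -23750 /262353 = -0.09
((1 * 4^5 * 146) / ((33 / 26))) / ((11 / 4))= 15548416 / 363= 42833.10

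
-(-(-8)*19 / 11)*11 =-152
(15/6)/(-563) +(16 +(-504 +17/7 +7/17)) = -485.16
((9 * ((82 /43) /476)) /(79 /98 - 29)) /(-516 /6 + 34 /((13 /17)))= 3731 /121185180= 0.00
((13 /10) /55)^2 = 169 /302500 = 0.00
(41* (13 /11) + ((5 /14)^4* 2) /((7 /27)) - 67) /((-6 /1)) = 9081133 /2958032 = 3.07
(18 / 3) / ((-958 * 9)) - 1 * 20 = -28741 / 1437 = -20.00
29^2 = 841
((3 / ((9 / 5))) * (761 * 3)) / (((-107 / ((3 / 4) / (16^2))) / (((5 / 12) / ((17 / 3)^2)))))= -171225 / 126660608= -0.00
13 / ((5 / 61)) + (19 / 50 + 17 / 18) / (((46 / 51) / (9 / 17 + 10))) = 300256 / 1725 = 174.06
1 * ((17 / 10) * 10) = 17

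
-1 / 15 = -0.07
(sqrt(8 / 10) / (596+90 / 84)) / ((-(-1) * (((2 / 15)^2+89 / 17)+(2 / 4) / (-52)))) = 171360 * sqrt(5) / 1341199621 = 0.00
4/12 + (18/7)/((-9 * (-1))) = 13/21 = 0.62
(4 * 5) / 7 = 20 / 7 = 2.86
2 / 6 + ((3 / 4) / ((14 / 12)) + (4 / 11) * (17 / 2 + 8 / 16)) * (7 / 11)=2051 / 726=2.83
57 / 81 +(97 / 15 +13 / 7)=8531 / 945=9.03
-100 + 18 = -82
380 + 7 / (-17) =6453 / 17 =379.59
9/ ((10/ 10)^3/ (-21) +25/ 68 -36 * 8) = -12852/ 410807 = -0.03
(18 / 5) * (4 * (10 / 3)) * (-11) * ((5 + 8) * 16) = -109824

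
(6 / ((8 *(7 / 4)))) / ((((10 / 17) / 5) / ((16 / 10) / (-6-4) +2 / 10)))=51 / 350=0.15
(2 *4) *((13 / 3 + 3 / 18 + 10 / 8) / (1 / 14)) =644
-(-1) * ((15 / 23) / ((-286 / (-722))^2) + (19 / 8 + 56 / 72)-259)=-8523146987 / 33863544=-251.69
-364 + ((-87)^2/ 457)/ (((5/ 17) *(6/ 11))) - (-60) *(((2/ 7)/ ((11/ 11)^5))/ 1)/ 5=-8232073/ 31990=-257.33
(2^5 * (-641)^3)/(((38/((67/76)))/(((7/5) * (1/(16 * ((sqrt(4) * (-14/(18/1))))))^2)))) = -441894.60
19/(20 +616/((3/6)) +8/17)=0.02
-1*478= -478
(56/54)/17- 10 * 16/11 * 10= -734092/5049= -145.39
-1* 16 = -16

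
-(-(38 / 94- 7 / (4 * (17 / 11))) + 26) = -85423 / 3196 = -26.73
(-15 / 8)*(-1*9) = 135 / 8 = 16.88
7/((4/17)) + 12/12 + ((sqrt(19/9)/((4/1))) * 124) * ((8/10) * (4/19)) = 496 * sqrt(19)/285 + 123/4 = 38.34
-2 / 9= -0.22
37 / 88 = 0.42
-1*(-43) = 43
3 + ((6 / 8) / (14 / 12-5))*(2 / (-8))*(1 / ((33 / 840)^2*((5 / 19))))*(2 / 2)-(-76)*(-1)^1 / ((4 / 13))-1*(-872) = 2082884 / 2783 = 748.43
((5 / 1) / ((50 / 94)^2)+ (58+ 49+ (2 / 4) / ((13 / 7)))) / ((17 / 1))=406059 / 55250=7.35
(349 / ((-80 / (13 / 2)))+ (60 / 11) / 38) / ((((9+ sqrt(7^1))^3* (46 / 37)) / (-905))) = 78379470207 / 1684680448- 21345171625* sqrt(7) / 1684680448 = 13.00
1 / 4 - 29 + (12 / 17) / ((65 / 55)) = -24887 / 884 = -28.15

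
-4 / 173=-0.02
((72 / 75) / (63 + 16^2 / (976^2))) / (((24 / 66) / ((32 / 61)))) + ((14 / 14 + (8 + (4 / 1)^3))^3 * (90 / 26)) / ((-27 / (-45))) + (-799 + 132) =21367457709652 / 9523475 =2243661.87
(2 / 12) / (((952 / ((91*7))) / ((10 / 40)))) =91 / 3264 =0.03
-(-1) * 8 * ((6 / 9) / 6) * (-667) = -5336 / 9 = -592.89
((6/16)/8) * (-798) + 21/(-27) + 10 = -8117/288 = -28.18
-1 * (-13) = 13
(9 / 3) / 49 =3 / 49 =0.06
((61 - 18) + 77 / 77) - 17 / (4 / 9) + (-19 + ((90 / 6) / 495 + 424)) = 410.78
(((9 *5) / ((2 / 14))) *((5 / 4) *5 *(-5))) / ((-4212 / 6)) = 4375 / 312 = 14.02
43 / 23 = 1.87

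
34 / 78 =17 / 39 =0.44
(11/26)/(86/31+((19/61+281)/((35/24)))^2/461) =28662301129/5656240867628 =0.01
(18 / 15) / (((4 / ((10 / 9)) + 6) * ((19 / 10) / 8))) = 10 / 19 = 0.53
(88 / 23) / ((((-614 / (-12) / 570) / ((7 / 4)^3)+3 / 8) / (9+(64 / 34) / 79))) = 2502071288640 / 28389801899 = 88.13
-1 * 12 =-12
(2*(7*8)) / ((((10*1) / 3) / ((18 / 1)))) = 3024 / 5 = 604.80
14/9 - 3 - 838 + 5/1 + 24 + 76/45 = -36394/45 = -808.76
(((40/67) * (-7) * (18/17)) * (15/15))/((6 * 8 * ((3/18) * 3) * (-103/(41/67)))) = 0.00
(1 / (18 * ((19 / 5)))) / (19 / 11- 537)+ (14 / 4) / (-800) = -221623 / 50342400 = -0.00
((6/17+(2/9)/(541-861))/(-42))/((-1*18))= 8623/18506880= 0.00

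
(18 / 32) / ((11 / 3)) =27 / 176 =0.15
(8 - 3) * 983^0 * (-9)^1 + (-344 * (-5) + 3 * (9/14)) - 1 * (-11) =23631/14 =1687.93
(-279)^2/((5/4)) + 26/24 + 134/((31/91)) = 116561063/1860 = 62667.24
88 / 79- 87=-6785 / 79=-85.89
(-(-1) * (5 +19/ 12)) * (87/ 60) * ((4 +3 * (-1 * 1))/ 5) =2291/ 1200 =1.91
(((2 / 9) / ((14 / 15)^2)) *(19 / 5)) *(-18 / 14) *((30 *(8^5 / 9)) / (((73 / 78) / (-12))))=43705958400 / 25039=1745515.33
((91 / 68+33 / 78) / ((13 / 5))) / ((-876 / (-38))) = 49305 / 1677832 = 0.03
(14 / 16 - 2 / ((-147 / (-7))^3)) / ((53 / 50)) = 1620275 / 1963332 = 0.83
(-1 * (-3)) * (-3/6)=-3/2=-1.50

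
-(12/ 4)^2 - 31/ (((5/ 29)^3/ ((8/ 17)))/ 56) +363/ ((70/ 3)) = -4741806973/ 29750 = -159388.47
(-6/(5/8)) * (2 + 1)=-144/5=-28.80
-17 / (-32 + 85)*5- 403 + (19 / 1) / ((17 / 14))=-350450 / 901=-388.96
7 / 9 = 0.78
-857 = -857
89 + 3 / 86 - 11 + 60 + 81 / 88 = 525807 / 3784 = 138.96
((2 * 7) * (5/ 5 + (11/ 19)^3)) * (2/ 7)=32760/ 6859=4.78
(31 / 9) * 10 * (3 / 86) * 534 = 27590 / 43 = 641.63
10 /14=5 /7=0.71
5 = 5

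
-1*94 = -94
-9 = -9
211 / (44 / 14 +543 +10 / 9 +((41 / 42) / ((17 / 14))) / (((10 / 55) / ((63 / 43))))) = 19434366 / 51002047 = 0.38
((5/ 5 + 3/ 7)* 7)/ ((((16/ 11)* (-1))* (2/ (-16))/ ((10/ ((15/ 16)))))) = 1760/ 3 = 586.67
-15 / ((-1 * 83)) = 15 / 83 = 0.18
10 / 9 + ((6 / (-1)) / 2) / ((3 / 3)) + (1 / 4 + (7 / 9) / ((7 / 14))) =-1 / 12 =-0.08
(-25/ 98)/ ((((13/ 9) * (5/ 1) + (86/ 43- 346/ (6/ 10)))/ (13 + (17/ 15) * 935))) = 120675/ 250243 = 0.48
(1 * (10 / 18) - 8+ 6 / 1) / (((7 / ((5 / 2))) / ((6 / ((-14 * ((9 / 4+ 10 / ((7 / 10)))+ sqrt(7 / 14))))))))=60190 / 4493517 - 260 * sqrt(2) / 641931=0.01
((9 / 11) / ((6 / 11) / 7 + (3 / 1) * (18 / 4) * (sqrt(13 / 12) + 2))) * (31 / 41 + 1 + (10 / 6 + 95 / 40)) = 55509650 / 231540161 - 9224985 * sqrt(39) / 463080322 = 0.12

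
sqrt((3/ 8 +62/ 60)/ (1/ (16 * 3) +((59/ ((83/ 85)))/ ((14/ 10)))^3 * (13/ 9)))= 7553 * sqrt(57158868767251084890)/ 16396692130594115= 0.00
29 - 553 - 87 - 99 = -710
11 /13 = 0.85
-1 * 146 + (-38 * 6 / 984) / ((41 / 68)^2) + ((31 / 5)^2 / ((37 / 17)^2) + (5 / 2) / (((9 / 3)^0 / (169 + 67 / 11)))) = 299.20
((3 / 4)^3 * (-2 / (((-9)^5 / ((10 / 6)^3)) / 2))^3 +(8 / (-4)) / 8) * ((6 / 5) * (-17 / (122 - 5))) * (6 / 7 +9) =58687002398071968811 / 136586118120269200110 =0.43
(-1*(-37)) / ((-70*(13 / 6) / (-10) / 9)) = 1998 / 91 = 21.96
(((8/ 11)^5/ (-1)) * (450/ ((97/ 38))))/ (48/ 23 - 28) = 3221913600/ 2327670103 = 1.38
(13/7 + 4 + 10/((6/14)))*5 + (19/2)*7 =212.45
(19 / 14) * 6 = 57 / 7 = 8.14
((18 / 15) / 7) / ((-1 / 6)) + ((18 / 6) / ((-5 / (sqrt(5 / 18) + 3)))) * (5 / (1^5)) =-351 / 35-sqrt(10) / 2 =-11.61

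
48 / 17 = 2.82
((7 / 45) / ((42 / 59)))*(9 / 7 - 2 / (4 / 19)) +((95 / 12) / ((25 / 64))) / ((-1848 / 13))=-11509 / 5940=-1.94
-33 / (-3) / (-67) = -11 / 67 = -0.16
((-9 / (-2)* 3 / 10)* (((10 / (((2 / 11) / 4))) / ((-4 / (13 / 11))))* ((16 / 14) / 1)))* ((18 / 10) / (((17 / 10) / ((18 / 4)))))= -56862 / 119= -477.83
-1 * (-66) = 66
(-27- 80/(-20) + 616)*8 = 4744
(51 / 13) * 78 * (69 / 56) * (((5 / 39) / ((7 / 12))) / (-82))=-52785 / 52234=-1.01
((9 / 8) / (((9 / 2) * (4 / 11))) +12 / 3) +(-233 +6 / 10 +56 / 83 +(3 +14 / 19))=-28171649 / 126160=-223.30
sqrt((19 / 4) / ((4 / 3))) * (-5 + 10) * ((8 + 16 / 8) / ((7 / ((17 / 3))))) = 425 * sqrt(57) / 42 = 76.40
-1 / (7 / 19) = -19 / 7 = -2.71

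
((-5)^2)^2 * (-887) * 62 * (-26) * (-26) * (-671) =15590661515000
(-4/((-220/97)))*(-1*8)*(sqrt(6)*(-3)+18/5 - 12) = 222.20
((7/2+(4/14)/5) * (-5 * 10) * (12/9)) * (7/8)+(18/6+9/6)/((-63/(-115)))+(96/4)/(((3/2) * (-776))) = -135329/679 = -199.31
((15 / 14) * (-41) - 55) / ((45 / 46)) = -6371 / 63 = -101.13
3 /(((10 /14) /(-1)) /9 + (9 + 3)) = 189 /751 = 0.25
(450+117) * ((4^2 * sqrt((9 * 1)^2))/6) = 13608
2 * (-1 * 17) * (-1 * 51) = 1734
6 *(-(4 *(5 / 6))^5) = -200000 / 81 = -2469.14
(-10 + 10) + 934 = 934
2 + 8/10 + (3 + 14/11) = 389/55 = 7.07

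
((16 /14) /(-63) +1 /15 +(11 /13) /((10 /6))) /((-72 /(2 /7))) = -3986 /1805895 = -0.00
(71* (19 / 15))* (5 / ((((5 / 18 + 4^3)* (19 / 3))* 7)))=1278 / 8099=0.16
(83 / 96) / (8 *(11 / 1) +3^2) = 83 / 9312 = 0.01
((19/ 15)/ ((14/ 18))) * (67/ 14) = 3819/ 490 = 7.79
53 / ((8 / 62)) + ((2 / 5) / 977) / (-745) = 5979410967 / 14557300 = 410.75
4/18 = 2/9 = 0.22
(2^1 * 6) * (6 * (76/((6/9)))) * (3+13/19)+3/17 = 514083/17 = 30240.18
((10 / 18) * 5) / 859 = 25 / 7731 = 0.00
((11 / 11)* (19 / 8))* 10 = 95 / 4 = 23.75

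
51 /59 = 0.86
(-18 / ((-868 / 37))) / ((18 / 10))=185 / 434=0.43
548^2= 300304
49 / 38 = 1.29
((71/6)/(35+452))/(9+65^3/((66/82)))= 781/10967164028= 0.00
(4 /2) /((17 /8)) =16 /17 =0.94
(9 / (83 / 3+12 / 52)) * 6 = 1053 / 544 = 1.94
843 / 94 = 8.97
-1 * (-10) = 10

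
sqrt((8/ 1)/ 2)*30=60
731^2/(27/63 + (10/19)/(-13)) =923910169/671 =1376915.30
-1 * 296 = -296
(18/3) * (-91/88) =-6.20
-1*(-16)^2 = -256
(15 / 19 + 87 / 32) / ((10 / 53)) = 113049 / 6080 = 18.59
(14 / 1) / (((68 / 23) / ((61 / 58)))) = 9821 / 1972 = 4.98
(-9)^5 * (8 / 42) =-78732 / 7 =-11247.43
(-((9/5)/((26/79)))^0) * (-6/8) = 3/4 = 0.75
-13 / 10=-1.30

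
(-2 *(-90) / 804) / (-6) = -5 / 134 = -0.04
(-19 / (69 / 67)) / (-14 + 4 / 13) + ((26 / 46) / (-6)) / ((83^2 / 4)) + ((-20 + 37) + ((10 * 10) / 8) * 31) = 17169514387 / 42305349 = 405.85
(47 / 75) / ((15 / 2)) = 0.08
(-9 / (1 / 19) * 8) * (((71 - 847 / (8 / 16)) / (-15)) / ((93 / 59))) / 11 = -14555064 / 1705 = -8536.69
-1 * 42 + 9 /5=-201 /5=-40.20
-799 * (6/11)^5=-6213024/161051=-38.58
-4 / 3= -1.33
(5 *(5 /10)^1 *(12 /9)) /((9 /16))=160 /27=5.93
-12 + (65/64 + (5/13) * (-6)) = -11059/832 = -13.29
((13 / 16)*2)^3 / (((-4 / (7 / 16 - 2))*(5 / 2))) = 10985 / 16384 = 0.67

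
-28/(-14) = 2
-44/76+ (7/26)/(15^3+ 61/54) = -26066882/45030817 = -0.58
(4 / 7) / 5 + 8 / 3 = 292 / 105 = 2.78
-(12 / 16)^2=-9 / 16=-0.56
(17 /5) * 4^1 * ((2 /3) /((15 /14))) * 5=1904 /45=42.31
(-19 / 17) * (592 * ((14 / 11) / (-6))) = 78736 / 561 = 140.35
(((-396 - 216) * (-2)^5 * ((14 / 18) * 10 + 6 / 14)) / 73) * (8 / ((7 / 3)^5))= 2186984448 / 8588377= 254.64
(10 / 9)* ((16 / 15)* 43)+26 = 2078 / 27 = 76.96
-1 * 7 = -7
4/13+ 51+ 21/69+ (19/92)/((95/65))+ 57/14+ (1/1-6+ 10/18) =3871405/75348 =51.38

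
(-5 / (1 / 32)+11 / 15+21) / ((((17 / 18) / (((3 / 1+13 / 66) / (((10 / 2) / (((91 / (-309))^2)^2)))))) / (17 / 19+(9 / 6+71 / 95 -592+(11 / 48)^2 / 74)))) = 8418324024727091452159 / 20303663899568544000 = 414.62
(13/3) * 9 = 39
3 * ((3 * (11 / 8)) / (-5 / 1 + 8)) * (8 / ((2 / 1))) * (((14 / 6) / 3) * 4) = 154 / 3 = 51.33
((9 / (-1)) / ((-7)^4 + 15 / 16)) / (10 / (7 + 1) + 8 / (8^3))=-1024 / 345879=-0.00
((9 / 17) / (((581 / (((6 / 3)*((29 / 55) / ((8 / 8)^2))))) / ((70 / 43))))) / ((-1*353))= -1044 / 235593259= -0.00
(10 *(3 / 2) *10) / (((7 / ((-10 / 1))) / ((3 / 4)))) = -160.71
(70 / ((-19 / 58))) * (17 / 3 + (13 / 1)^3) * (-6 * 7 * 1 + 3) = 348770240 / 19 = 18356328.42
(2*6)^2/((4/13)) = 468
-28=-28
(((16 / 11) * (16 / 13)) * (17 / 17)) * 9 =2304 / 143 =16.11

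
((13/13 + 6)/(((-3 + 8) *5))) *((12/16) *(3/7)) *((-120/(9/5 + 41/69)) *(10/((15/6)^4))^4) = -1953497088/100830078125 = -0.02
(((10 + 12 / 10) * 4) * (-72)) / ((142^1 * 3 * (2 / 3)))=-4032 / 355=-11.36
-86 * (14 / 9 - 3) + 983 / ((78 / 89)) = 291529 / 234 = 1245.85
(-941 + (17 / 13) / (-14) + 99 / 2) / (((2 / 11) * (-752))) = 892485 / 136864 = 6.52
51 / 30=17 / 10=1.70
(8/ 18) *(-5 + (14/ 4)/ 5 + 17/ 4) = -1/ 45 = -0.02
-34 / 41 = -0.83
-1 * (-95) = 95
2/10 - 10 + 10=0.20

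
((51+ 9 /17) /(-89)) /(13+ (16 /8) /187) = -3212 /72179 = -0.04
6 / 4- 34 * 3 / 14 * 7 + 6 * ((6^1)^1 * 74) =5229 / 2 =2614.50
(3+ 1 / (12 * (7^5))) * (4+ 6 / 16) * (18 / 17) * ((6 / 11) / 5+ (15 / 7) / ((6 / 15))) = 7640004231 / 100573088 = 75.96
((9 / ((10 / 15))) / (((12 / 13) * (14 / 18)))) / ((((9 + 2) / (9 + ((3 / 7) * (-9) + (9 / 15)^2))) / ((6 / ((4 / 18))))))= 27379053 / 107800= 253.98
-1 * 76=-76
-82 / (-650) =41 / 325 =0.13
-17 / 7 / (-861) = 17 / 6027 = 0.00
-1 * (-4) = 4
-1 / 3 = -0.33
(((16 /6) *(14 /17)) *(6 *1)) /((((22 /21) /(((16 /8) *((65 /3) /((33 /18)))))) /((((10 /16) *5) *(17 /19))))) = 1911000 /2299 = 831.23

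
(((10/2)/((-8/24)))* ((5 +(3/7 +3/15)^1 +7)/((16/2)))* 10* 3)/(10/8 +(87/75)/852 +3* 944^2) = -52957125/199302659689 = -0.00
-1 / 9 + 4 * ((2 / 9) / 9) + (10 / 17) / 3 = 253 / 1377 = 0.18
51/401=0.13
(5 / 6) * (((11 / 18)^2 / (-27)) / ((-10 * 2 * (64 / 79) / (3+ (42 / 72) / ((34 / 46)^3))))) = 2504811683 / 792187527168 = 0.00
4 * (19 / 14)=5.43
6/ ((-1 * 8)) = -3/ 4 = -0.75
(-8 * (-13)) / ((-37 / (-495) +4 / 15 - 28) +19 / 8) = -411840 / 100123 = -4.11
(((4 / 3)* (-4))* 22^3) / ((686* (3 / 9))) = -85184 / 343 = -248.35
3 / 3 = 1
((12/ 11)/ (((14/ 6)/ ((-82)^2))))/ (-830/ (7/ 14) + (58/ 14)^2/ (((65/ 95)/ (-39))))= -1694448/ 1422047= -1.19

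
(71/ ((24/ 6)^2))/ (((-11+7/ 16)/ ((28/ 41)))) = -1988/ 6929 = -0.29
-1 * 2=-2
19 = 19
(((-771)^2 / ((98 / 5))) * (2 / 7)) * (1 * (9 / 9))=8665.32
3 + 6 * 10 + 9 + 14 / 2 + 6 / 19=1507 / 19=79.32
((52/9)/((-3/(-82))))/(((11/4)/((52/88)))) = 110864/3267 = 33.93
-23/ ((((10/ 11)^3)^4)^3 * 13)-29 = -1087991652256025470620487117548411427303/ 13000000000000000000000000000000000000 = -83.69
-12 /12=-1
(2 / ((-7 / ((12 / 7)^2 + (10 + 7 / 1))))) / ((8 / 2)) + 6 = 3139 / 686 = 4.58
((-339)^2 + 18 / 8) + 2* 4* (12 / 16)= 459717 / 4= 114929.25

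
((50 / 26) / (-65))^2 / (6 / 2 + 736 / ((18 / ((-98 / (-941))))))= 211725 / 1755673231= 0.00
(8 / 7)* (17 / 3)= 136 / 21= 6.48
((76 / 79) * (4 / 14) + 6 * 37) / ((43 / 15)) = 1843770 / 23779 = 77.54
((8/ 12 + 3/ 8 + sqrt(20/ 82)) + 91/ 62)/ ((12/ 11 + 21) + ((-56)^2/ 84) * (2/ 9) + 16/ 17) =5049 * sqrt(410)/ 6485257 + 3142161/ 39227896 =0.10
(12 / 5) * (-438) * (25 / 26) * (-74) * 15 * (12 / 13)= 175024800 / 169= 1035649.70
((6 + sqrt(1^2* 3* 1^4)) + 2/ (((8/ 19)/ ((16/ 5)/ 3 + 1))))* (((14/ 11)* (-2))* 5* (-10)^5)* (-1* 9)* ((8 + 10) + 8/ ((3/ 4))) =-57129800000/ 11 - 3612000000* sqrt(3)/ 11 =-5762360683.36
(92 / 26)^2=2116 / 169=12.52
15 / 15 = 1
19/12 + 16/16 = 31/12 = 2.58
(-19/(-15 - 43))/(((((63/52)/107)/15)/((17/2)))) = 2246465/609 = 3688.78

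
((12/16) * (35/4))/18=35/96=0.36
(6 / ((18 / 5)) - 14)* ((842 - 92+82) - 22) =-9990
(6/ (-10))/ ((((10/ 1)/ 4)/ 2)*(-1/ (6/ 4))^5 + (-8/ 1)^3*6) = 729/ 3732680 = 0.00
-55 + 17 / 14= -753 / 14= -53.79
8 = 8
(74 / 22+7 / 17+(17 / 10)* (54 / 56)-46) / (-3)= 13.53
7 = 7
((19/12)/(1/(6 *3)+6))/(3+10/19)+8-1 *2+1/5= 458201/73030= 6.27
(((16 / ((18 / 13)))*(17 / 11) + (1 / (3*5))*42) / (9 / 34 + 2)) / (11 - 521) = -10226 / 571725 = -0.02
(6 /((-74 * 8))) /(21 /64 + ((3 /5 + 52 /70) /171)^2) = -0.03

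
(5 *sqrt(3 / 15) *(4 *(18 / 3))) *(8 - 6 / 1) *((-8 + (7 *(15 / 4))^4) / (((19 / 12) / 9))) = 9845434737 *sqrt(5) / 76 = 289671859.74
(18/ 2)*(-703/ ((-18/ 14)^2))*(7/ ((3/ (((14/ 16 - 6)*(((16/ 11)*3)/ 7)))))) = 2824654/ 99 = 28531.86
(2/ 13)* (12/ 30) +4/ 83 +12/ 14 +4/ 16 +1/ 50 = 1.24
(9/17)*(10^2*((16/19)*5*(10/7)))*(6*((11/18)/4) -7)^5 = -2653016.83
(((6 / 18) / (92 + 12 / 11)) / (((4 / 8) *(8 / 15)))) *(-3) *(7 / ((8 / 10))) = -5775 / 16384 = -0.35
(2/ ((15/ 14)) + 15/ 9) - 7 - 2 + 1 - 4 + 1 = -112/ 15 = -7.47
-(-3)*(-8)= -24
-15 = -15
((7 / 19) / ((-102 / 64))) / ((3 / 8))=-1792 / 2907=-0.62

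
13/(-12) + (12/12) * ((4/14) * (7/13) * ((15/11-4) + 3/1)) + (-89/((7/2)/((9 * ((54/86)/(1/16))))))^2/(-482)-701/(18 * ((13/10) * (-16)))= -4930915860269857/449623045872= -10966.78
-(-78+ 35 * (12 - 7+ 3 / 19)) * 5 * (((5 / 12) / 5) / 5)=-487 / 57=-8.54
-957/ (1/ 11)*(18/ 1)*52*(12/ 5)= -118239264/ 5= -23647852.80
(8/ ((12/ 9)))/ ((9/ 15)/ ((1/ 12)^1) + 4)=15/ 28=0.54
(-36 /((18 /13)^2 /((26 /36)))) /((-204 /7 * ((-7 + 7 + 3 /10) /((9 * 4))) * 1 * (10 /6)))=15379 /459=33.51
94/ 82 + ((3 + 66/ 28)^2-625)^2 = 560052196177/ 1575056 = 355576.05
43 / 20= 2.15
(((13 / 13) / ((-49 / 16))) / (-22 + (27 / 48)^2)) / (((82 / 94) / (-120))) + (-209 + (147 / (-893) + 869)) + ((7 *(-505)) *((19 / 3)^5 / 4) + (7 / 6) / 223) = -19437176813398082683195 / 2158607844328572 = -9004496.52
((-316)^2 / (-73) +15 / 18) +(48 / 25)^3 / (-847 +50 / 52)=-1367.07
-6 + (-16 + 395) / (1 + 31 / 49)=18091 / 80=226.14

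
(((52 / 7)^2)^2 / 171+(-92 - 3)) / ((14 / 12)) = -63385258 / 957999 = -66.16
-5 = -5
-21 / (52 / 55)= -1155 / 52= -22.21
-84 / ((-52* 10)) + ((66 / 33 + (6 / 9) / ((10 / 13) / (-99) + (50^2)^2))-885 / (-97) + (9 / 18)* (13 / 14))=1668485313697869 / 142004362323460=11.75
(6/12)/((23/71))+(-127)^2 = 742005/46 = 16130.54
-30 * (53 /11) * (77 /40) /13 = -1113 /52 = -21.40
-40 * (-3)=120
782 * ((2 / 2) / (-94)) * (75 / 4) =-29325 / 188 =-155.98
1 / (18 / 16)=0.89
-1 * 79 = -79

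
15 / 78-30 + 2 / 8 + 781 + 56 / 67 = 2620937 / 3484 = 752.28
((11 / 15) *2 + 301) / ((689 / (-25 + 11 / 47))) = -135412 / 12455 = -10.87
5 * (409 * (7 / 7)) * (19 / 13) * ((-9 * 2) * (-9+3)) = 4196340 / 13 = 322795.38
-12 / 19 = -0.63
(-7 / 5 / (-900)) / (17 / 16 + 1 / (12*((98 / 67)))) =1372 / 987375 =0.00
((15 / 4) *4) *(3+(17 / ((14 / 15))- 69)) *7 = -5017.50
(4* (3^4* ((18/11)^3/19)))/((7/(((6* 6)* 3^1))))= 204073344/177023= 1152.81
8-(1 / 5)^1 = 39 / 5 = 7.80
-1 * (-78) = 78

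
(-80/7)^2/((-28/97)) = -155200/343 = -452.48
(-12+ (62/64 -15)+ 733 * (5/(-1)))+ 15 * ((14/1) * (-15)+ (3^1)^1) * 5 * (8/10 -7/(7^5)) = -1237345953/76832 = -16104.57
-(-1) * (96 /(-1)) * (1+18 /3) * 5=-3360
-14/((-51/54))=252/17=14.82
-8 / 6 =-4 / 3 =-1.33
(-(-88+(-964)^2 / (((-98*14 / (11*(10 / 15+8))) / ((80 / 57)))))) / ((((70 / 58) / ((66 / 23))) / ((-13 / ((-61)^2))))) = -44130172639696 / 58563163155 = -753.55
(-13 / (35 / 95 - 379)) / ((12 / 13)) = 3211 / 86328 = 0.04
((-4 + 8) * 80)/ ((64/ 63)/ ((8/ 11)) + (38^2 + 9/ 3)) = 20160/ 91249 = 0.22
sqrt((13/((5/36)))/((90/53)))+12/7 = 12/7+sqrt(1378)/5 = 9.14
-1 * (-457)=457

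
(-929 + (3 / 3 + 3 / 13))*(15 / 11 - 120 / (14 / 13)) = 14602425 / 143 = 102114.86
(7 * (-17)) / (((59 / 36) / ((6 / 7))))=-3672 / 59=-62.24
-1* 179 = -179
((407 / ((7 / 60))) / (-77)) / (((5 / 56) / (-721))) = 365856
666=666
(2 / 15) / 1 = 2 / 15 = 0.13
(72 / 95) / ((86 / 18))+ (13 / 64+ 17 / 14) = 2884279 / 1830080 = 1.58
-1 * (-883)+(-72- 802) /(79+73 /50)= 3508609 /4023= 872.14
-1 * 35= -35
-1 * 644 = -644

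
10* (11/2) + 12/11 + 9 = 716/11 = 65.09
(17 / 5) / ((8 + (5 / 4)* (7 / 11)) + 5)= 748 / 3035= 0.25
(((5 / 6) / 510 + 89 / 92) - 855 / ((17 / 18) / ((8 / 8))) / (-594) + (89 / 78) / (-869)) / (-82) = -198116873 / 6519679452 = -0.03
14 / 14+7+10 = 18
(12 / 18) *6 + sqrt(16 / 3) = 4 *sqrt(3) / 3 + 4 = 6.31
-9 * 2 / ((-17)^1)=18 / 17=1.06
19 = 19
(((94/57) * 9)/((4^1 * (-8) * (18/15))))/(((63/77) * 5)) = -517/5472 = -0.09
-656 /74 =-328 /37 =-8.86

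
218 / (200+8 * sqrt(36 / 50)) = 68125 / 62428 - 1635 * sqrt(2) / 62428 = 1.05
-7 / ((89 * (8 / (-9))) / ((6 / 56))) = 0.01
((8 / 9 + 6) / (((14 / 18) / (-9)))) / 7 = -558 / 49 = -11.39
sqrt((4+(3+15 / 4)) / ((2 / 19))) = sqrt(1634) / 4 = 10.11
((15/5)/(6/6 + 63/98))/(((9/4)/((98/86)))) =2744/2967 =0.92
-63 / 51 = -21 / 17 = -1.24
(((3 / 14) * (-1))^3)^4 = 531441 / 56693912375296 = 0.00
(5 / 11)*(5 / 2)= 25 / 22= 1.14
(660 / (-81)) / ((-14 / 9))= 110 / 21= 5.24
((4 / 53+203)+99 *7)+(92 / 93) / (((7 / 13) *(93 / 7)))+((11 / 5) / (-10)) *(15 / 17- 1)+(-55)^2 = 763930906292 / 194818725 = 3921.24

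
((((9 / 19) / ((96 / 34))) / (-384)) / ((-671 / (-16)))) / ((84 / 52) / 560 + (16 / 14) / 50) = -38675 / 95566504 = -0.00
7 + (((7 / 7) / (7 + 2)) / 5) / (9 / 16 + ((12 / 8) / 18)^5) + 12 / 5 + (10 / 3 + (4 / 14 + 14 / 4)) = 486713677 / 29393490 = 16.56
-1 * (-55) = 55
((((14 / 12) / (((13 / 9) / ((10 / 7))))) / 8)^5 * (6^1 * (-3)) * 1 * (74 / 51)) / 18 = -9365625 / 103415496704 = -0.00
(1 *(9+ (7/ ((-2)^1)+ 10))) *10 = 155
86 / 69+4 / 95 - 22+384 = 2381356 / 6555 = 363.29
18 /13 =1.38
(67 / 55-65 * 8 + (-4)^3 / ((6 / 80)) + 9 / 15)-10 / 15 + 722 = -7152 / 11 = -650.18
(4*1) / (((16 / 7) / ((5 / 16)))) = 35 / 64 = 0.55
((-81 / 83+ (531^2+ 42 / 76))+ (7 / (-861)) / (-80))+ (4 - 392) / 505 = 441911570217589 / 1567285680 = 281959.81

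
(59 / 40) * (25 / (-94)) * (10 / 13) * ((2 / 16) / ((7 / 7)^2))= -1475 / 39104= -0.04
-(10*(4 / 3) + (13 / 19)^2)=-14947 / 1083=-13.80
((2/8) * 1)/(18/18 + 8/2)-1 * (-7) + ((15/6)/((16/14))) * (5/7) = 689/80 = 8.61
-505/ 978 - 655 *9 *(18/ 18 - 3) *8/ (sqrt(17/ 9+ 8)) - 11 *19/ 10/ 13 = -67513/ 31785+ 282960 *sqrt(89)/ 89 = 29991.58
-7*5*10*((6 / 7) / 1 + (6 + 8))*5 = -26000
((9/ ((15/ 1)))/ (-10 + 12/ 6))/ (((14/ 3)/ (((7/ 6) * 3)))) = -9/ 160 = -0.06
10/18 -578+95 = -4342/9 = -482.44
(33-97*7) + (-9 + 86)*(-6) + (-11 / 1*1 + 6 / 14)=-7830 / 7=-1118.57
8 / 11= 0.73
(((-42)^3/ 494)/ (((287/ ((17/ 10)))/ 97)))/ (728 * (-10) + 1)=4363254/ 368572165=0.01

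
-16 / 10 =-8 / 5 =-1.60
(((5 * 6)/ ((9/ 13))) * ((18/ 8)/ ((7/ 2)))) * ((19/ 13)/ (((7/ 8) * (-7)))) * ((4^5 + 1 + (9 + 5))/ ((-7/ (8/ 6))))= 3158560/ 2401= 1315.52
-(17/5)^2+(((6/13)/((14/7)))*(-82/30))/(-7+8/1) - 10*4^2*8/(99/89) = -37416238/32175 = -1162.90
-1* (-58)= 58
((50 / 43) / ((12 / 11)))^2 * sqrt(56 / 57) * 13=983125 * sqrt(798) / 1897074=14.64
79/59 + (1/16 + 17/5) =22663/4720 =4.80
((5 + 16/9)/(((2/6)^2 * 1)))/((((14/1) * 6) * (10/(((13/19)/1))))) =793/15960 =0.05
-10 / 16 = -5 / 8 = -0.62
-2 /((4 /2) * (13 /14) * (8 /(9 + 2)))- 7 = -441 /52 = -8.48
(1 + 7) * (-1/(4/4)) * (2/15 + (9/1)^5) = -7085896/15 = -472393.07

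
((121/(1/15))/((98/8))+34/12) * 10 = 1509.97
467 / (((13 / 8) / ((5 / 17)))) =18680 / 221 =84.52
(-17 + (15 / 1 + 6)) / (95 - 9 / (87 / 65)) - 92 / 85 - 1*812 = -8845843 / 10880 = -813.04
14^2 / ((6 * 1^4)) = 98 / 3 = 32.67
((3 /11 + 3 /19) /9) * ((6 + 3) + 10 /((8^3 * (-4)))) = 46055 /107008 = 0.43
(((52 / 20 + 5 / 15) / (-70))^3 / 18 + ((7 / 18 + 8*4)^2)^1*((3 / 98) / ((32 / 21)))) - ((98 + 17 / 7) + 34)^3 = -809899941470441069 / 333396000000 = -2429243.13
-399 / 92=-4.34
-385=-385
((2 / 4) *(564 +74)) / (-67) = -319 / 67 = -4.76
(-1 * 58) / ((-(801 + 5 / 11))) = 11 / 152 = 0.07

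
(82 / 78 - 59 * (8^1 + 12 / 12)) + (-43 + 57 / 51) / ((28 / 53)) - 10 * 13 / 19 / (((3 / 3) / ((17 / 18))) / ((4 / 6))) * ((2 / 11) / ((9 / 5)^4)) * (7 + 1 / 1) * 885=-21716948815246 / 19091899827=-1137.50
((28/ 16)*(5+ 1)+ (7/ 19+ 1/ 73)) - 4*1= 19091/ 2774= 6.88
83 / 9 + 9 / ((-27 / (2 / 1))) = 77 / 9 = 8.56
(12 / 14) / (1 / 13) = 78 / 7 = 11.14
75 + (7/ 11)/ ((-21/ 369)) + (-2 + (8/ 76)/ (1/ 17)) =13294/ 209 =63.61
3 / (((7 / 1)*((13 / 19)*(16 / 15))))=855 / 1456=0.59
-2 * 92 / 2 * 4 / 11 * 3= -1104 / 11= -100.36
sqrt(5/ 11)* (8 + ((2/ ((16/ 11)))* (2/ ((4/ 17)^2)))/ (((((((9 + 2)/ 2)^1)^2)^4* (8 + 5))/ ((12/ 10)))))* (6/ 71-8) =-5694934751072* sqrt(55)/ 989266235815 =-42.69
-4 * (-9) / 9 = 4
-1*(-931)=931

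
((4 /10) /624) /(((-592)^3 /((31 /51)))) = -31 /16506686177280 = -0.00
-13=-13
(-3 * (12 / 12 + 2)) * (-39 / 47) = 351 / 47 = 7.47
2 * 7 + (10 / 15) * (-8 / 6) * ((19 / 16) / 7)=1745 / 126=13.85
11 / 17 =0.65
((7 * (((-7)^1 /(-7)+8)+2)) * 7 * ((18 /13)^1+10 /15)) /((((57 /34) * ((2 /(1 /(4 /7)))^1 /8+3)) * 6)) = 233240 /6669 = 34.97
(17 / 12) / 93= 0.02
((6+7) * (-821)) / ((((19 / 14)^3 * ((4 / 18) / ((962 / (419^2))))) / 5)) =-633910881240 / 1204172899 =-526.43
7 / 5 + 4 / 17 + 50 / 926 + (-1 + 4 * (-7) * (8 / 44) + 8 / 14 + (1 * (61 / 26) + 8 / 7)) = -26881111 / 78788710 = -0.34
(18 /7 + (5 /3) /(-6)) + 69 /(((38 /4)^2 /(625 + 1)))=21874105 /45486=480.90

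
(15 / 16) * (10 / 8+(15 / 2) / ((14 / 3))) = 75 / 28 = 2.68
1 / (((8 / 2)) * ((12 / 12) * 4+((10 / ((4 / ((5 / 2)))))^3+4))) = 16 / 16137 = 0.00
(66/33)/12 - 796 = -4775/6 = -795.83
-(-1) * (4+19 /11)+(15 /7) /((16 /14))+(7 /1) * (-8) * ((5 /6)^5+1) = -1516187 /21384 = -70.90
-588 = -588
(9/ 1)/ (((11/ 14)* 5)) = 126/ 55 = 2.29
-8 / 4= -2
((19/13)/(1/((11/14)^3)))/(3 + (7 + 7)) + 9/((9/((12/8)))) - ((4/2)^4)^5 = -635880717299/606424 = -1048574.46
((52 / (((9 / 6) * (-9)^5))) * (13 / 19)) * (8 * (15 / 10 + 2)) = -0.01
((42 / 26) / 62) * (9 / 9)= 21 / 806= 0.03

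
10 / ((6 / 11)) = 55 / 3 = 18.33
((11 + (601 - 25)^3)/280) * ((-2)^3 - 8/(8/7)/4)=-7453016493/1120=-6654479.01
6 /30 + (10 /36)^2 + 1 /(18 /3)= 719 /1620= 0.44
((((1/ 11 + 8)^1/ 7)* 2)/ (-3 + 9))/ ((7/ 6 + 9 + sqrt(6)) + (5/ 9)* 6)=534/ 18095-356* sqrt(6)/ 162855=0.02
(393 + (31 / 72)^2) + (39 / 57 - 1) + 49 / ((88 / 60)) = 461854193 / 1083456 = 426.28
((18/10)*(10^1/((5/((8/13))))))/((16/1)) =9/65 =0.14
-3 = -3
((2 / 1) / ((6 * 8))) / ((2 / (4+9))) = 13 / 48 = 0.27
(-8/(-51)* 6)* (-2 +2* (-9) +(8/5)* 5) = -192/17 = -11.29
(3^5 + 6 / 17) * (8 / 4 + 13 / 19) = 12411 / 19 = 653.21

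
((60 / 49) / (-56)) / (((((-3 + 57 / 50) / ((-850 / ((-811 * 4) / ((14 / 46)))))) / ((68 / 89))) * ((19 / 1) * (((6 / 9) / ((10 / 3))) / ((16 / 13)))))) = 144500000 / 622864277581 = 0.00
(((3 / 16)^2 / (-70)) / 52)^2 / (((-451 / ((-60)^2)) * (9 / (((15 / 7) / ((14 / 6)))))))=-3645 / 47972828839936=-0.00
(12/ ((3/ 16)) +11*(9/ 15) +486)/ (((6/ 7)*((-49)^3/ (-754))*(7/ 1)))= 1049191/ 1764735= 0.59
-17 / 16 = -1.06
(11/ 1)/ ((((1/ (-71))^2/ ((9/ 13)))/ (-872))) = -435179448/ 13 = -33475342.15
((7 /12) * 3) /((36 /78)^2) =1183 /144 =8.22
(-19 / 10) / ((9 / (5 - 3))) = -19 / 45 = -0.42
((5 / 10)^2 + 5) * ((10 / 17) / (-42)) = -5 / 68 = -0.07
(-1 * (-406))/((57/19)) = 135.33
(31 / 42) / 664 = 31 / 27888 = 0.00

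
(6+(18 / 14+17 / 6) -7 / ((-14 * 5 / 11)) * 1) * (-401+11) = -30628 / 7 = -4375.43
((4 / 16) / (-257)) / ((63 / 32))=-8 / 16191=-0.00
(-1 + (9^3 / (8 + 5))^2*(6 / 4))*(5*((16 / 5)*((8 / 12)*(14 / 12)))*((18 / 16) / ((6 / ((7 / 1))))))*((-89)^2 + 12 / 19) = 11755701540415 / 19266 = 610178632.85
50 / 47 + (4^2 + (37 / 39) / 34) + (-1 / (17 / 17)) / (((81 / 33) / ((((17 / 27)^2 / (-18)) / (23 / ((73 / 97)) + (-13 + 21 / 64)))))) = 5257270736724035 / 307582407657018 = 17.09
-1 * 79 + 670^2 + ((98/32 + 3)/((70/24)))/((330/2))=3455921797/7700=448821.01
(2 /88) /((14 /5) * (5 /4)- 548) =-1 /23958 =-0.00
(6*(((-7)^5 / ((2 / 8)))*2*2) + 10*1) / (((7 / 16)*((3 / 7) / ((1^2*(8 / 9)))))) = -206523136 / 27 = -7649005.04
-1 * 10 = -10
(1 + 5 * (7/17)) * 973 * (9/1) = 455364/17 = 26786.12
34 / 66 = 17 / 33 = 0.52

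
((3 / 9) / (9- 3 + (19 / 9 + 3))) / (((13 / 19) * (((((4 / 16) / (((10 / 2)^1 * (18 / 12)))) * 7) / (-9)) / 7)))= -1539 / 130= -11.84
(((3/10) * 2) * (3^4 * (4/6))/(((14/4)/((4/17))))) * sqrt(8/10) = 2592 * sqrt(5)/2975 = 1.95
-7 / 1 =-7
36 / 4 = 9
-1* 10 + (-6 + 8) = -8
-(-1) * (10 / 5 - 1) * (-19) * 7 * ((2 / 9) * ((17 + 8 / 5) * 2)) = -16492 / 15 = -1099.47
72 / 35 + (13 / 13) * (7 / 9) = 893 / 315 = 2.83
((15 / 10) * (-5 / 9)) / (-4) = 5 / 24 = 0.21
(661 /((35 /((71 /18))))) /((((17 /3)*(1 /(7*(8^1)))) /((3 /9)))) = 187724 /765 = 245.39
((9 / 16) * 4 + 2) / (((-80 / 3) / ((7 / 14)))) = -51 / 640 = -0.08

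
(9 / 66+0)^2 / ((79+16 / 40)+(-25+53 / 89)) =4005 / 11844932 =0.00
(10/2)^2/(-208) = -25/208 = -0.12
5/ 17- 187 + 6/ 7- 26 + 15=-23425/ 119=-196.85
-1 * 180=-180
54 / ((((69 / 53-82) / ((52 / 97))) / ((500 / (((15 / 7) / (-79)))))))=30146400 / 4559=6612.50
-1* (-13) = 13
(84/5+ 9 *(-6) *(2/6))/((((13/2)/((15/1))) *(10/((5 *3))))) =-54/13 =-4.15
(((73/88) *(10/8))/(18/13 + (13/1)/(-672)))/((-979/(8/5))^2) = 1275456/628722919385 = 0.00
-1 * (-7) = 7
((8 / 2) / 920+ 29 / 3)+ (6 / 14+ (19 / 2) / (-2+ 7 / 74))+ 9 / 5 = 104633 / 15134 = 6.91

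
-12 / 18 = -2 / 3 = -0.67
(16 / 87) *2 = 32 / 87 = 0.37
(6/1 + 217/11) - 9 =184/11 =16.73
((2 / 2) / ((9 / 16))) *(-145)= -2320 / 9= -257.78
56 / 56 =1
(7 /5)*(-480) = -672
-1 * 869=-869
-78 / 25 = -3.12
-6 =-6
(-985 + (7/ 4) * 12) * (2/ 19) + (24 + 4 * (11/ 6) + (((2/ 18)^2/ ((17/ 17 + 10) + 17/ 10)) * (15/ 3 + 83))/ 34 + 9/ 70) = -16283389471/ 232589070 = -70.01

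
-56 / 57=-0.98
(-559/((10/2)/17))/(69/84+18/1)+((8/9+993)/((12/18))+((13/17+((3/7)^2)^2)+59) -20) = 54269285261/37959810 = 1429.65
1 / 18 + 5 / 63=17 / 126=0.13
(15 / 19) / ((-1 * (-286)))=15 / 5434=0.00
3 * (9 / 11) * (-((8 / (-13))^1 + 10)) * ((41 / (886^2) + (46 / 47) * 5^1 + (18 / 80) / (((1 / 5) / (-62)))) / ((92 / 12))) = 5911565892165 / 30336759167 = 194.86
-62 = -62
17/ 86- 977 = -84005/ 86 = -976.80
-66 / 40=-33 / 20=-1.65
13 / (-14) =-13 / 14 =-0.93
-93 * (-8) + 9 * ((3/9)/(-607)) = 451605/607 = 744.00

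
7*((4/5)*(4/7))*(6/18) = 16/15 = 1.07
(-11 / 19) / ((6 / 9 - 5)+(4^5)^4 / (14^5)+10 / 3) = -16807 / 59348609969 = -0.00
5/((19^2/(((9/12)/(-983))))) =-15/1419452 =-0.00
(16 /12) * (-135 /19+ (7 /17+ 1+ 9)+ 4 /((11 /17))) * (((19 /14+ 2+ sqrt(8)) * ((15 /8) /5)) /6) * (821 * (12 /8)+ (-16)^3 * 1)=-4767539 /627- 2840236 * sqrt(2) /627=-14009.95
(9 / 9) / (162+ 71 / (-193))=193 / 31195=0.01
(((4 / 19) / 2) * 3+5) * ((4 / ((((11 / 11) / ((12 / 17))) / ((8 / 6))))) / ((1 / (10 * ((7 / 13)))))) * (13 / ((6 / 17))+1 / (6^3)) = 450047920 / 113373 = 3969.62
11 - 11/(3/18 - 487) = 32197/2921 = 11.02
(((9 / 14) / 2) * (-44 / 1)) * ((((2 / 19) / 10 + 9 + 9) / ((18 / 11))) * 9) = -1863279 / 1330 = -1400.96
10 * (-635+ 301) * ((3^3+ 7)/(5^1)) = -22712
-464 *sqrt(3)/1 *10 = -4640 *sqrt(3) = -8036.72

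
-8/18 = -4/9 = -0.44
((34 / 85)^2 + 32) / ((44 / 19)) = 3819 / 275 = 13.89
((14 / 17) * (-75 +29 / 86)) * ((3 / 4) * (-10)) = 674205 / 1462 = 461.15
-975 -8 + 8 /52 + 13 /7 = -89270 /91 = -980.99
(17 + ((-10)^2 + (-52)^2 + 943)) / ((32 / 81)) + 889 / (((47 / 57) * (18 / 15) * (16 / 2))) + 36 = 7276301 / 752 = 9675.93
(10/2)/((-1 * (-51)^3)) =0.00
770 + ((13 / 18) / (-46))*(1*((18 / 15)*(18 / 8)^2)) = 2833249 / 3680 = 769.90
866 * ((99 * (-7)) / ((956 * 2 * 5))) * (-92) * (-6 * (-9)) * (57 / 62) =10621542393 / 37045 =286720.00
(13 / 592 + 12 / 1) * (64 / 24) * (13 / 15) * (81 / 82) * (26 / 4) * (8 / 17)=10824957 / 128945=83.95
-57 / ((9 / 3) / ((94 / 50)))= -35.72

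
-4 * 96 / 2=-192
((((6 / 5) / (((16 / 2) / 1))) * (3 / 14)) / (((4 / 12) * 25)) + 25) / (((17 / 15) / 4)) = 525081 / 5950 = 88.25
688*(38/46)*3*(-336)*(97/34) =-639063936/391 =-1634434.62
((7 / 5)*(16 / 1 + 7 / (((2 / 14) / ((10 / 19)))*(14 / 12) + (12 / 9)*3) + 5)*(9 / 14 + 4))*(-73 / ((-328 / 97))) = 77048361 / 24272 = 3174.37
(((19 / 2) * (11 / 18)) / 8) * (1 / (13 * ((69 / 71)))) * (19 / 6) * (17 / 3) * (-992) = -148582907 / 145314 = -1022.50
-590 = -590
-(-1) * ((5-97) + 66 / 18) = -265 / 3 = -88.33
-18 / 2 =-9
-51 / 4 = -12.75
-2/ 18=-1/ 9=-0.11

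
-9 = -9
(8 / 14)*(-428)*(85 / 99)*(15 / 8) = -90950 / 231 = -393.72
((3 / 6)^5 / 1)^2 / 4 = 0.00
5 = 5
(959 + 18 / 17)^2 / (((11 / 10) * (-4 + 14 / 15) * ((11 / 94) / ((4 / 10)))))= -751177615620 / 804287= -933967.12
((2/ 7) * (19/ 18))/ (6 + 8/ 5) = 5/ 126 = 0.04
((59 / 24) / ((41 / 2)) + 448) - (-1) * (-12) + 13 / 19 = 4083245 / 9348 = 436.80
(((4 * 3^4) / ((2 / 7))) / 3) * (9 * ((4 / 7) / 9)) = 216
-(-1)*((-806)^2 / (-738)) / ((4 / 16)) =-3521.06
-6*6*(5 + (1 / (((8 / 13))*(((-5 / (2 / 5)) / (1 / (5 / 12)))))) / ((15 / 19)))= -103608 / 625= -165.77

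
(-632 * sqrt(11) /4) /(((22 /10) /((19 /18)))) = -7505 * sqrt(11) /99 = -251.43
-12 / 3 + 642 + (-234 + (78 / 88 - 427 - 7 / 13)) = -12957 / 572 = -22.65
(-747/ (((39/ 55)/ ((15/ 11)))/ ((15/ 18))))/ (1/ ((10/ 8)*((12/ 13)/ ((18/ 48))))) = -622500/ 169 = -3683.43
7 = 7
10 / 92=5 / 46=0.11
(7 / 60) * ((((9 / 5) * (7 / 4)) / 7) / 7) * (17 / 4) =51 / 1600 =0.03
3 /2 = 1.50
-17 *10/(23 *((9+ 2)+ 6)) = -10/23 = -0.43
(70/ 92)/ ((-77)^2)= 5/ 38962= 0.00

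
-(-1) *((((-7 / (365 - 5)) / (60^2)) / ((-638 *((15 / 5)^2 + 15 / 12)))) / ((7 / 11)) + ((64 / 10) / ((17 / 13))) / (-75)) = -170942051 / 2619604800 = -0.07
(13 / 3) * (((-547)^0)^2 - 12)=-47.67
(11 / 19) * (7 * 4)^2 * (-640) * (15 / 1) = -82790400 / 19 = -4357389.47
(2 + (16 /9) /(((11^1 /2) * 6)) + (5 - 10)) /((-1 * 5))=175 /297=0.59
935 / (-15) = -187 / 3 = -62.33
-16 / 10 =-8 / 5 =-1.60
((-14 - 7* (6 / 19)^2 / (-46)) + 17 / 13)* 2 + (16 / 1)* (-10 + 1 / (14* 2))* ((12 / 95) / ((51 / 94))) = -4012183326 / 64223705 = -62.47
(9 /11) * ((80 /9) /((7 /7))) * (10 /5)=160 /11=14.55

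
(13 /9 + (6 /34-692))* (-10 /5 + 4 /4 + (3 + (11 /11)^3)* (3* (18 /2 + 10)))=-23977556 /153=-156716.05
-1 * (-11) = 11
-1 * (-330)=330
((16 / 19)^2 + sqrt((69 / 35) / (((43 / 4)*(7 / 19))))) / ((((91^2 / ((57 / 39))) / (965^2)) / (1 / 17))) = 7077310*sqrt(281865) / 550860401 + 238393600 / 34771919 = 13.68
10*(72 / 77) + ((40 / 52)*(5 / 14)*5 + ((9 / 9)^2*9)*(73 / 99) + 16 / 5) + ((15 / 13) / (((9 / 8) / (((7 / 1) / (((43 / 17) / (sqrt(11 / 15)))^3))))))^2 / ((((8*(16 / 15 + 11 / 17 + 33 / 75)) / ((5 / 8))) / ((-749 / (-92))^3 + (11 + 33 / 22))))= 58349058216210437240871893 / 2638417004107683583424640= 22.12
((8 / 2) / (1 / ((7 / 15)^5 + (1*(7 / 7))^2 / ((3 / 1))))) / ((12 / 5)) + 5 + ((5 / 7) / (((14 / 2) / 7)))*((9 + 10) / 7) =168139168 / 22325625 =7.53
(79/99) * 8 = 632/99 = 6.38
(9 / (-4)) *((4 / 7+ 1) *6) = -297 / 14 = -21.21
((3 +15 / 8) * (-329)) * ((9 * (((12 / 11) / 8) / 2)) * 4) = -346437 / 88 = -3936.78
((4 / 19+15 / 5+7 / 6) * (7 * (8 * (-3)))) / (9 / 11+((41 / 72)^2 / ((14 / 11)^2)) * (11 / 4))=-624643633152 / 1162606675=-537.28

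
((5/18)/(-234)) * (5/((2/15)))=-125/2808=-0.04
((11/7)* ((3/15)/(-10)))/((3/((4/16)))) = -11/4200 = -0.00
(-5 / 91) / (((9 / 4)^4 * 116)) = -320 / 17314479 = -0.00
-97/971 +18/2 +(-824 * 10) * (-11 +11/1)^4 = 8642/971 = 8.90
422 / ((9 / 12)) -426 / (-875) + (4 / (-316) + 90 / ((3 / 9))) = 172772587 / 207375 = 833.14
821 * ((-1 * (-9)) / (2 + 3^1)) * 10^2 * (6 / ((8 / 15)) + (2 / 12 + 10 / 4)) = 2056605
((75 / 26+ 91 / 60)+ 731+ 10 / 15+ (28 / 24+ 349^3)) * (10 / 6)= 70848810.39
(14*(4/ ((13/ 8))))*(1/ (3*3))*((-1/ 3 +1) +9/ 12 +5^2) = 35504/ 351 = 101.15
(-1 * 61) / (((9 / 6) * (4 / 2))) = -61 / 3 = -20.33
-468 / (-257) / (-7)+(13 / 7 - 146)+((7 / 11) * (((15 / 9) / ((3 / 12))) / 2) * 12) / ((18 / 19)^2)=-186004141 / 1602909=-116.04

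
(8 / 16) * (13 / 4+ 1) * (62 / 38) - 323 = -48569 / 152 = -319.53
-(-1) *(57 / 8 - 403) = -3167 / 8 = -395.88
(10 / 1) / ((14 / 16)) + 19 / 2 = 293 / 14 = 20.93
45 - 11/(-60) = 2711/60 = 45.18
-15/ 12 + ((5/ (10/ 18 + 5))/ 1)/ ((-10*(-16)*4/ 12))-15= -25973/ 1600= -16.23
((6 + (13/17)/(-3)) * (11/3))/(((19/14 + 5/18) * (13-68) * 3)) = -2051/26265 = -0.08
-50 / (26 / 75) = -1875 / 13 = -144.23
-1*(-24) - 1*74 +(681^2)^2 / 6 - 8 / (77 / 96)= 5520239462203 / 154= 35845710793.53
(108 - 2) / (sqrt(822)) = 53 * sqrt(822) / 411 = 3.70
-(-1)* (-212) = -212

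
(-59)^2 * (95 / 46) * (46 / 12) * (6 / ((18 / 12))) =330695 / 3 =110231.67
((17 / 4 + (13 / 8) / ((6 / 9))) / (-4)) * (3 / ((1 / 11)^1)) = -3531 / 64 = -55.17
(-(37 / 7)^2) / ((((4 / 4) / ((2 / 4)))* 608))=-1369 / 59584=-0.02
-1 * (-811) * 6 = 4866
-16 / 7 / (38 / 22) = -176 / 133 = -1.32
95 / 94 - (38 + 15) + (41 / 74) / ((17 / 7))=-1530217 / 29563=-51.76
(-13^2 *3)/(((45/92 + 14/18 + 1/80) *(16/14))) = -7346430/21187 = -346.74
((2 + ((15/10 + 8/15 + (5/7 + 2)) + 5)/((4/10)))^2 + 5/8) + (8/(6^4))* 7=44198459/63504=695.99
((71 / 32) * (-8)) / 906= -71 / 3624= -0.02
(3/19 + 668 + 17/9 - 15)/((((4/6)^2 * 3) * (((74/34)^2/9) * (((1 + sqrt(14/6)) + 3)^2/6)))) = 48072059145/87448982 - 3496149756 * sqrt(21)/43724491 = 183.30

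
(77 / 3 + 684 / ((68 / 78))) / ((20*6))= 41323 / 6120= 6.75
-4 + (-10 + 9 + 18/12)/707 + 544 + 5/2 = 383548/707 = 542.50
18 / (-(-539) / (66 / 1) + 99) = 108 / 643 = 0.17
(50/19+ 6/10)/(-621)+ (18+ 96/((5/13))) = 3157351/11799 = 267.59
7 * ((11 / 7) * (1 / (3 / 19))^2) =3971 / 9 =441.22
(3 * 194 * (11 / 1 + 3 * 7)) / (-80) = -1164 / 5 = -232.80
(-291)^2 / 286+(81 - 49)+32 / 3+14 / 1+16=316391 / 858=368.75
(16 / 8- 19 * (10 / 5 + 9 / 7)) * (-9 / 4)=3807 / 28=135.96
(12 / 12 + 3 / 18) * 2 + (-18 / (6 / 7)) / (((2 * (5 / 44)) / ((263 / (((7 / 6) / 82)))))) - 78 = -25621543 / 15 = -1708102.87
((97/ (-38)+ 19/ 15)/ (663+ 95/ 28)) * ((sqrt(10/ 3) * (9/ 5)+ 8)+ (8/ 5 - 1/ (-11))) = -5469646/ 292479825 - 10262 * sqrt(30)/ 8863025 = -0.03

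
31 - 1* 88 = -57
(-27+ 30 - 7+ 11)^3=343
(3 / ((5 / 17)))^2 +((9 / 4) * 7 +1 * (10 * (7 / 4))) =13729 / 100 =137.29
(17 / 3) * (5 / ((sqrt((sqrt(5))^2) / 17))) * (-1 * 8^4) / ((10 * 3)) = -591872 * sqrt(5) / 45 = -29410.36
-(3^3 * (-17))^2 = -210681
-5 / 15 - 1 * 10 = -31 / 3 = -10.33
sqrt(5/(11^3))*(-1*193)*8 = -94.63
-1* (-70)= 70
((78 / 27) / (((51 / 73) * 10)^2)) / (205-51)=69277 / 180249300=0.00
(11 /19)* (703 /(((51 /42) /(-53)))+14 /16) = -45901779 /2584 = -17763.85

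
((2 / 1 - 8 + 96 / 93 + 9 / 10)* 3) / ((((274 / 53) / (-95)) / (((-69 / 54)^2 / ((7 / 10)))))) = 3358692415 / 6421464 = 523.04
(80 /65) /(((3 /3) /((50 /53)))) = 800 /689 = 1.16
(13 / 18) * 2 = 13 / 9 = 1.44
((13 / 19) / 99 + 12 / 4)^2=31990336 / 3538161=9.04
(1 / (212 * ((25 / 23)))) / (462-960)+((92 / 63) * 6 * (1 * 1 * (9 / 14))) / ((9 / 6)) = 485648473 / 129330600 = 3.76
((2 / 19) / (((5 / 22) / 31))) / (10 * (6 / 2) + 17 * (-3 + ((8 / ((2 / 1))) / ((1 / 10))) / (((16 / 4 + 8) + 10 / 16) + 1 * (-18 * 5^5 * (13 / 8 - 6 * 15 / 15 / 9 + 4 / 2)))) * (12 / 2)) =-453921809 / 8726456895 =-0.05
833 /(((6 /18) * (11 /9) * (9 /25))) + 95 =63520 /11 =5774.55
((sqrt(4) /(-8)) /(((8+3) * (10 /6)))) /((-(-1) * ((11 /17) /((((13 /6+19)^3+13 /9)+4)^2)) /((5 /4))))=-71411765606177 /30108672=-2371800.58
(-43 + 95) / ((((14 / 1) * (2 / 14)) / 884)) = 22984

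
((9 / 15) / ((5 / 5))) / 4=3 / 20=0.15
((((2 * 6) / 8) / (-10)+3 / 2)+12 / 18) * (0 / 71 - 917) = -110957 / 60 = -1849.28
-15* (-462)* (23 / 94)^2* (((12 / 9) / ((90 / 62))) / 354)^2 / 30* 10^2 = 156577652 / 16816999923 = 0.01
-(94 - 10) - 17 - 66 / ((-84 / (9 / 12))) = -5623 / 56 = -100.41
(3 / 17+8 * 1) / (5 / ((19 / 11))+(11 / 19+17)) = 2641 / 6613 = 0.40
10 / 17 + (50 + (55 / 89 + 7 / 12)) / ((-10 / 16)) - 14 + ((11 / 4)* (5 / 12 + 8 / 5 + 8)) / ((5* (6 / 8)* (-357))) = -2726726899 / 28595700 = -95.35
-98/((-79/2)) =196/79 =2.48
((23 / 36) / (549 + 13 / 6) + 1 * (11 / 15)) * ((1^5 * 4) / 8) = 72869 / 198420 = 0.37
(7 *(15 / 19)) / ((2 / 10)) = 525 / 19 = 27.63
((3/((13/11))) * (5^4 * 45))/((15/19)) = 1175625/13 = 90432.69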